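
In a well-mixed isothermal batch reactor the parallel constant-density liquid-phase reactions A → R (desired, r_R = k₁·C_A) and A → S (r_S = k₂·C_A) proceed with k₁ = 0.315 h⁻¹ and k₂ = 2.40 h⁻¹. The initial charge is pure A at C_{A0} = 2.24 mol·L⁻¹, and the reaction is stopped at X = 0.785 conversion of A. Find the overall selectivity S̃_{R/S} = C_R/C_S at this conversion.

0.131

C_A = C_{A0}(1−X) = 0.4816 mol·L⁻¹.
Both paths are first order in A, so the instantaneous fraction to R is constant: dC_R/d(−C_A) = k₁/(k₁+k₂) = 0.1160.
C_R = 0.1160·(C_{A0}−C_A) = 0.1160×1.758 = 0.204 mol·L⁻¹.
C_S = (C_{A0}−C_A)−C_R = 1.554 mol·L⁻¹; S̃_{R/S} = 0.2040/1.554 = 0.131.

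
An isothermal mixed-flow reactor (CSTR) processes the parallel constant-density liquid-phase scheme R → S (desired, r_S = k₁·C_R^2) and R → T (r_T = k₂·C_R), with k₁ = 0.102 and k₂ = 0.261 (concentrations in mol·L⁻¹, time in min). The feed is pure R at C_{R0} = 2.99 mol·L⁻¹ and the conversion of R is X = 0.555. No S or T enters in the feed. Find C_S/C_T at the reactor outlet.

Exit C_R = C_{R0}(1−X) = 2.99×0.445 = 1.331 mol·L⁻¹.
A CSTR operates uniformly at the exit composition, giving r_S = 0.1806 and r_T = 0.3473 (each k·C_R^n at C_R = 1.331).
Overall selectivity = C_S/C_T = r_Sτ/(r_Tτ) = r_S/r_T = 0.520.

0.520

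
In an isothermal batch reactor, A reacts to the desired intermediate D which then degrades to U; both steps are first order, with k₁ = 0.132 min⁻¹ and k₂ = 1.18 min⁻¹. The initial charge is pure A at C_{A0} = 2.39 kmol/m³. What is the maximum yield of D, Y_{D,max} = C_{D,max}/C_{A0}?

0.0849

For a first-order series the maximum intermediate yield is C_{D,max}/C_{A0} = (k₁/k₂)^[k₂/(k₂−k₁)].
= (0.132/1.18)^(1.18/(1.18−0.132)) = (0.1119)^(1.126) = 0.08489.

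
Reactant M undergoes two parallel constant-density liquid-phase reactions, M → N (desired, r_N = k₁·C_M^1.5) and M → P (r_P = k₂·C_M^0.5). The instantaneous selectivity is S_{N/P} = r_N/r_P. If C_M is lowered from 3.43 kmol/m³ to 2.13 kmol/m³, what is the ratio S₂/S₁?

S_{N/P} = (k₁/k₂)·C_M, so S₂/S₁ = (C_{M,2}/C_{M,1}).
= 2.13/3.43 = 0.621.

0.621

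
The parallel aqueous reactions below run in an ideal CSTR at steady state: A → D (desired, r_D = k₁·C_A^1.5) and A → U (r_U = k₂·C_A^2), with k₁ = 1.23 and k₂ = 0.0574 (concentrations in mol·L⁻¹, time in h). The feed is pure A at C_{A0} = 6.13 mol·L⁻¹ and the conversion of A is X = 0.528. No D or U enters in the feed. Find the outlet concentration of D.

3.00 mol·L⁻¹

Exit C_A = C_{A0}(1−X) = 6.13×0.472 = 2.893 mol·L⁻¹.
A CSTR operates uniformly at the exit composition, giving r_D = 6.054 and r_U = 0.4805 (each k·C_A^n at C_A = 2.893).
Fraction of consumed A going to D: r_D/(r_D+r_U) = 0.9265.
C_D = 0.9265·C_{A0}·X = 0.9265×6.13×0.528 = 3.00 mol·L⁻¹.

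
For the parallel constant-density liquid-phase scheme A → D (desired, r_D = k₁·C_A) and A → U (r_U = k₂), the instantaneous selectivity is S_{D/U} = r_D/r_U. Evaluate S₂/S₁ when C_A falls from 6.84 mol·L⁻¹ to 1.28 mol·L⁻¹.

0.187

S_{D/U} = (k₁/k₂)·C_A, so S₂/S₁ = (C_{A,2}/C_{A,1}).
= 1.28/6.84 = 0.187.
Selectivity toward D falls as C_A falls — high-concentration operation is favoured.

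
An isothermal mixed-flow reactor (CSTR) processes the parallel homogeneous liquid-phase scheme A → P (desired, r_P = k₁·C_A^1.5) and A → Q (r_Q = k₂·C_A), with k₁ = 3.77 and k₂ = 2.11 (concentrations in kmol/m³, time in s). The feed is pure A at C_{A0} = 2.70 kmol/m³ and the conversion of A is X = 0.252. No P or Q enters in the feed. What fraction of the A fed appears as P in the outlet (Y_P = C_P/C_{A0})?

Exit C_A = C_{A0}(1−X) = 2.70×0.748 = 2.020 kmol/m³.
Rates in a CSTR are evaluated at the outlet concentration: r_P = 3.77×2.020^1.5 = 10.82, r_Q = 2.11×2.020 = 4.261.
Fraction of consumed A going to P: r_P/(r_P+r_Q) = 0.7174.
C_P = 0.7174·C_{A0}·X = 0.7174×2.70×0.252 = 0.488 kmol/m³; Y_P = C_P/C_{A0} = 0.181.

0.181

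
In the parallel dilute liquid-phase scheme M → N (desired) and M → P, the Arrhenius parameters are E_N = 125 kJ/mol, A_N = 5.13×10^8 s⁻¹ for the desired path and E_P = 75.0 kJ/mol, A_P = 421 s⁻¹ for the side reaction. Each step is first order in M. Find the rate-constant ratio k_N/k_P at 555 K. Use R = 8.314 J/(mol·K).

Since both paths have the same order in M, the concentration cancels and S_{N/P} = k_N/k_P = (A_N/A_P)·exp[(E_P−E_N)/(RT)].
(E_P−E_N)/(RT) = (75.0−125)×10³/(8.314×555) = -50000/4614 = -10.84.
k_N/k_P = (5.13×10^8/421)·exp(-10.84) = 1.219×10^6 × 1.968×10^-5 = 24.0.

24.0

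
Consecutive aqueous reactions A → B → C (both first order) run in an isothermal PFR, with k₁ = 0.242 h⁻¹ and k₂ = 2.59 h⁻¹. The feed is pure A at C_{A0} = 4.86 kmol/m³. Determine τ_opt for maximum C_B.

For first-order series the maximum of C_B occurs at τ_opt = ln(k₂/k₁)/(k₂−k₁).
= ln(2.59/0.242)/(2.59−0.242) = ln(10.70)/2.348 = 2.370/2.348 = 1.01 h.

1.01 h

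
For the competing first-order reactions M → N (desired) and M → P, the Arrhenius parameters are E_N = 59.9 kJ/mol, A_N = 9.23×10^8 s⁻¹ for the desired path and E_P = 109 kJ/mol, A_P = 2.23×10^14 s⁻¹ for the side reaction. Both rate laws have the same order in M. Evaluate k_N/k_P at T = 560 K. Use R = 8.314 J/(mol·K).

k_N/k_P = (A_N/A_P)·exp[−(E_N−E_P)/(RT)] = (A_N/A_P)·exp[(E_P−E_N)/(RT)].
(E_P−E_N)/(RT) = (109−59.9)×10³/(8.314×560) = 49100/4656 = 10.55.
k_N/k_P = (9.23×10^8/2.23×10^14)·exp(10.55) = 4.139×10^-6 × 38021 = 0.157.

0.157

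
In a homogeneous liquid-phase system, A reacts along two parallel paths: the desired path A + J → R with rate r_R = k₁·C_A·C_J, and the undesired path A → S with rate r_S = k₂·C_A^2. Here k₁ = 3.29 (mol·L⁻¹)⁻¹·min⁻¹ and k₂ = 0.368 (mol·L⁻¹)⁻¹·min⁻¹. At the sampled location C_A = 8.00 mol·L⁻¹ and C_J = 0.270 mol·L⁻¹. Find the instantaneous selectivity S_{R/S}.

S_{R/S} = r_R/r_S = (k₁·C_A·C_J)/(k₂·C_A^2) = (k₁/k₂)·C_A⁻¹·C_J.
= (3.29×8.000×0.2700) / (0.368×8.000^2) = 7.106/23.55 = 0.302.

0.302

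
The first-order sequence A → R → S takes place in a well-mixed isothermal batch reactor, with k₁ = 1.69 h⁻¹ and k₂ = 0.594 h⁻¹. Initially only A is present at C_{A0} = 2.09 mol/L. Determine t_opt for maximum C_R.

The intermediate peaks when r₁ = r₂, i.e. k₁e^(−k₁t) = k₂e^(−k₂t), giving t_opt = ln(k₂/k₁)/(k₂−k₁).
= ln(0.594/1.69)/(0.594−1.69) = ln(0.3515)/-1.096 = -1.046/-1.096 = 0.954 h.

0.954 h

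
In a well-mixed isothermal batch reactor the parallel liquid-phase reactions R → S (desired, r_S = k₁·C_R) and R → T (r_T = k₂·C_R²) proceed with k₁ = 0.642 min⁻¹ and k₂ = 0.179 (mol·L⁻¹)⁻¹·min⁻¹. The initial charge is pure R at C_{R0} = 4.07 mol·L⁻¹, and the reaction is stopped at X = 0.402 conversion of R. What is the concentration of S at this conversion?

0.862 mol·L⁻¹

C_R = C_{R0}(1−X) = 2.434 mol·L⁻¹.
Along a PFR/batch, dC_S/dC_R = −r_S/(r_S+r_T) = −k₁/(k₁+k₂·C_R).
Integrating from C_{R0} to C_R: C_S = (0.642/0.179)·ln[(0.642+0.179·4.07)/(0.642+0.179·2.43)] = 3.587·ln(1.371/1.078) = 0.8622 mol·L⁻¹.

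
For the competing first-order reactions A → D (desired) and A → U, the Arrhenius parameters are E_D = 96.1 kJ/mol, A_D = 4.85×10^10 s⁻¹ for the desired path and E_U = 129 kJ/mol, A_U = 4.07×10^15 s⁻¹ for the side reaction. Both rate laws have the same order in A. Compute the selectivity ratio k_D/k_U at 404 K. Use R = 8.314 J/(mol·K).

0.214

With equal orders, S_{D/U} = k_D/k_U = (A_D/A_U)·exp[(E_U−E_D)/(RT)].
(E_U−E_D)/(RT) = (129−96.1)×10³/(8.314×404) = 32900/3359 = 9.795.
k_D/k_U = (4.85×10^10/4.07×10^15)·exp(9.795) = 1.192×10^-5 × 17944 = 0.214.
Since E_D < E_U, lowering the temperature improves selectivity toward D.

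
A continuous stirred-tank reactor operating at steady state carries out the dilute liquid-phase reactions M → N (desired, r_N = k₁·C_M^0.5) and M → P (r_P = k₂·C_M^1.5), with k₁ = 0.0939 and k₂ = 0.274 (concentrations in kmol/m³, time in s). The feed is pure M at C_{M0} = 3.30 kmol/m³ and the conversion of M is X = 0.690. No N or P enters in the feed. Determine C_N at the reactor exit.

0.571 kmol/m³

Exit C_M = C_{M0}(1−X) = 3.30×0.310 = 1.023 kmol/m³.
Rates in a CSTR are evaluated at the outlet concentration: r_N = 0.0939×1.023^0.5 = 0.09497, r_P = 0.274×1.023^1.5 = 0.2835.
Fraction of consumed M going to N: r_N/(r_N+r_P) = 0.2509.
C_N = 0.2509·C_{M0}·X = 0.2509×3.30×0.690 = 0.571 kmol/m³.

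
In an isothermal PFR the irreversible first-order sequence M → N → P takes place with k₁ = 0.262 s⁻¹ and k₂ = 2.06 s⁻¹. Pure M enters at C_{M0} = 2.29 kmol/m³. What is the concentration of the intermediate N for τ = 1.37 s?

Solving the coupled first-order balances gives C_N(τ) = [k₁/(k₂−k₁)]·C_{M0}·(e^(−k₁τ) − e^(−k₂τ)).
e^(−k₁τ) = e^(−0.262×1.37) = e^(−0.3589) = 0.6984; e^(−k₂τ) = e^(−2.822) = 0.05947.
C_N = 0.262×2.29/(2.06−0.262) × (0.6984−0.05947) = 0.3337×0.6389 = 0.2132 kmol/m³.

0.213 kmol/m³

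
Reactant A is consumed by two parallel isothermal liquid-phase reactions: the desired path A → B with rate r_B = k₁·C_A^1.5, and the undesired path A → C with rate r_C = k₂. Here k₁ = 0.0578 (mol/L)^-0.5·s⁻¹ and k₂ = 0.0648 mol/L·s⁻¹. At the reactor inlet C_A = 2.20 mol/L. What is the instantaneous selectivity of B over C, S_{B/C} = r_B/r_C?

2.91

S_{B/C} = r_B/r_C = (k₁·C_A^1.5)/(k₂) = (k₁/k₂)·C_A^1.5.
= (0.0578×2.200^1.5) / (0.0648) = 0.1886/0.06480 = 2.91.
Since the desired path is higher order in A, keeping C_A high (PFR or concentrated feed) favours B.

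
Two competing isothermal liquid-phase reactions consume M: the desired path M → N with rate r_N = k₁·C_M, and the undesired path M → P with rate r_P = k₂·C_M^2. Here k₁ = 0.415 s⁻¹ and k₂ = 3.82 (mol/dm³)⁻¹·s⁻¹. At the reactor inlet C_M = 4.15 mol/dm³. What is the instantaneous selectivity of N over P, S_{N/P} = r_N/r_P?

S_{N/P} = r_N/r_P = (k₁·C_M)/(k₂·C_M^2) = (k₁/k₂)·C_M⁻¹.
= (0.415×4.150) / (3.82×4.150^2) = 1.722/65.79 = 0.0262.
The undesired path is higher order in M, so low C_M (CSTR or dilute feed) favours N.

0.0262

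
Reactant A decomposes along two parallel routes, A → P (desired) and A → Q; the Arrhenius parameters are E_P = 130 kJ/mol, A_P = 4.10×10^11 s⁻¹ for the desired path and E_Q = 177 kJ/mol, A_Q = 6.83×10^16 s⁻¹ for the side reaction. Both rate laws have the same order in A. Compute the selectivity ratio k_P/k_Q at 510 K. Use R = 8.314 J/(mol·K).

0.391

k_P/k_Q = (A_P/A_Q)·exp[−(E_P−E_Q)/(RT)] = (A_P/A_Q)·exp[(E_Q−E_P)/(RT)].
(E_Q−E_P)/(RT) = (177−130)×10³/(8.314×510) = 47000/4240 = 11.08.
k_P/k_Q = (4.10×10^11/6.83×10^16)·exp(11.08) = 6.003×10^-6 × 65156 = 0.391.
Since E_P < E_Q, lowering the temperature improves selectivity toward P.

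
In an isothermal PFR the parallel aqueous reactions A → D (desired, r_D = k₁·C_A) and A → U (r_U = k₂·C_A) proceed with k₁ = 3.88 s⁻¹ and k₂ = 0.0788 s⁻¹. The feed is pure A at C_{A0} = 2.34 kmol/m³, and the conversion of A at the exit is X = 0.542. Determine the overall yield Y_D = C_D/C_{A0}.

C_A = C_{A0}(1−X) = 1.072 kmol/m³.
Both paths are first order in A, so the instantaneous fraction to D is constant: dC_D/d(−C_A) = k₁/(k₁+k₂) = 0.9801.
C_D = 0.9801·(C_{A0}−C_A) = 0.9801×1.268 = 1.24 kmol/m³.
Y_D = C_D/C_{A0} = 1.243/2.34 = 0.531.

0.531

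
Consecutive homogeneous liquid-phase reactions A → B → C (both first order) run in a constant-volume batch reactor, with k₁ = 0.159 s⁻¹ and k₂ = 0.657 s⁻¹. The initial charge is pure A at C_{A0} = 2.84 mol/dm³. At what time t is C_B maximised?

2.85 s

Setting dC_B/dt = 0 gives t_opt = ln(k₂/k₁)/(k₂−k₁).
= ln(0.657/0.159)/(0.657−0.159) = ln(4.132)/0.4980 = 1.419/0.4980 = 2.85 s.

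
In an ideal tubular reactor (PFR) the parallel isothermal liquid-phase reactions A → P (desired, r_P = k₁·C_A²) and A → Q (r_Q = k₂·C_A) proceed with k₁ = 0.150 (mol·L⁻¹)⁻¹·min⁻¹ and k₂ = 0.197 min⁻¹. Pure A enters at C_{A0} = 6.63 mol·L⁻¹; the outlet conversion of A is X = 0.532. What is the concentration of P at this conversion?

2.76 mol·L⁻¹

C_A = C_{A0}(1−X) = 3.103 mol·L⁻¹.
Along a PFR/batch, dC_Q/dC_A = −r_Q/(r_P+r_Q) = −k₂/(k₂+k₁·C_A).
Integrating from C_{A0} to C_A: C_Q = (0.197/0.150)·ln[(0.197+0.150·6.63)/(0.197+0.150·3.10)] = 1.313·ln(1.192/0.6624) = 0.7710 mol·L⁻¹.
Then C_P = (C_{A0}−C_A) − C_Q = 3.527 − 0.7710 = 2.756 mol·L⁻¹.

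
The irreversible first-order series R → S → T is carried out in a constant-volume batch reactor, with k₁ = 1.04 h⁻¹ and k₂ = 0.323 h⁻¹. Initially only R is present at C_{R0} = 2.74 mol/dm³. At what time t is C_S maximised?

1.63 h

For first-order series the maximum of C_S occurs at t_opt = ln(k₂/k₁)/(k₂−k₁).
= ln(0.323/1.04)/(0.323−1.04) = ln(0.3106)/-0.7170 = -1.169/-0.7170 = 1.63 h.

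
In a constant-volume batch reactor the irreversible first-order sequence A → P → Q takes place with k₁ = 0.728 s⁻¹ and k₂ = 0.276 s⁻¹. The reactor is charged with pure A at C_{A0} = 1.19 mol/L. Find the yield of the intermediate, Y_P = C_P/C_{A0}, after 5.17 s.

0.349

Solving the coupled first-order balances gives C_P(t) = [k₁/(k₂−k₁)]·C_{A0}·(e^(−k₁t) − e^(−k₂t)).
e^(−k₁t) = e^(−0.728×5.17) = e^(−3.764) = 0.02320; e^(−k₂t) = e^(−1.427) = 0.2400.
C_P = 0.728×1.19/(0.276−0.728) × (0.02320−0.2400) = (-1.917)×(-0.2169) = 0.4156 mol/L.
Y_P = C_P/C_{A0} = 0.4156/1.19 = 0.349.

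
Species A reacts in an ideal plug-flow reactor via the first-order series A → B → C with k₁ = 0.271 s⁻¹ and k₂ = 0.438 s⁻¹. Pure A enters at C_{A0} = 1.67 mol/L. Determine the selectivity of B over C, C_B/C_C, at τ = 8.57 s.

0.155

For first-order series with pure A initially, C_B(τ) = k₁C_{A0}/(k₂−k₁)·(e^(−k₁τ) − e^(−k₂τ)).
e^(−k₁τ) = e^(−0.271×8.57) = e^(−2.322) = 0.09803; e^(−k₂τ) = e^(−3.754) = 0.02343.
C_B = 0.271×1.67/(0.438−0.271) × (0.09803−0.02343) = 2.710×0.07460 = 0.2022 mol/L.
C_A = C_{A0}e^(−k₁τ) = 0.1637 mol/L, so C_C = C_{A0}−C_A−C_B = 1.304 mol/L; C_B/C_C = 0.155.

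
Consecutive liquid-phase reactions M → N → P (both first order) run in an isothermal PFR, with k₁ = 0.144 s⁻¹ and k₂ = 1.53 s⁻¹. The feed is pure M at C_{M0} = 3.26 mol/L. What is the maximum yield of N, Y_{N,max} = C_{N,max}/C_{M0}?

At the optimum, C_{N,max}/C_{M0} = (k₁/k₂)^[k₂/(k₂−k₁)].
= (0.144/1.53)^(1.53/(1.53−0.144)) = (0.09412)^(1.104) = 0.07363.

0.0736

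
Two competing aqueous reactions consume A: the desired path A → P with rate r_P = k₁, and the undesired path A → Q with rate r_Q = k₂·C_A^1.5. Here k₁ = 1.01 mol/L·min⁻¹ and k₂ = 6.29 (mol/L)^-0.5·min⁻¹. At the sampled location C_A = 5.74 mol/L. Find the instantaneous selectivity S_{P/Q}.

0.0117

S_{P/Q} = r_P/r_Q = (k₁)/(k₂·C_A^1.5) = (k₁/k₂)·C_A^-1.5.
= (1.01) / (6.29×5.740^1.5) = 1.010/86.50 = 0.0117.
The undesired path is higher order in A, so low C_A (CSTR or dilute feed) favours P.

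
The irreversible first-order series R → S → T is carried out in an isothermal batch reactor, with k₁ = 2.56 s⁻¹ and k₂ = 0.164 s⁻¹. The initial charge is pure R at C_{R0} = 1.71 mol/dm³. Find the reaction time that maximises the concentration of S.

1.15 s

The intermediate peaks when r₁ = r₂, i.e. k₁e^(−k₁t) = k₂e^(−k₂t), giving t_opt = ln(k₂/k₁)/(k₂−k₁).
= ln(0.164/2.56)/(0.164−2.56) = ln(0.06406)/-2.396 = -2.748/-2.396 = 1.15 s.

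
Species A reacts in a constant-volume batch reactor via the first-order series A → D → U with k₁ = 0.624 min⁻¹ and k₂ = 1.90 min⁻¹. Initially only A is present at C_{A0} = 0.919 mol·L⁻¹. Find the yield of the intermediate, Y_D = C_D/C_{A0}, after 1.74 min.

0.147

The intermediate concentration in a first-order A→B→C sequence is C_D = k₁C_{A0}(e^(−k₁t) − e^(−k₂t))/(k₂−k₁).
e^(−k₁t) = e^(−0.624×1.74) = e^(−1.086) = 0.3376; e^(−k₂t) = e^(−3.306) = 0.03666.
C_D = 0.624×0.919/(1.90−0.624) × (0.3376−0.03666) = 0.4494×0.3010 = 0.1353 mol·L⁻¹.
Y_D = C_D/C_{A0} = 0.1353/0.919 = 0.147.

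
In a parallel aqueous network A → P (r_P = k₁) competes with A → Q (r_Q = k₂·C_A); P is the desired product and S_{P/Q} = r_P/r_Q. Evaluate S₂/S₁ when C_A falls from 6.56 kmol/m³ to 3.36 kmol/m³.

1.95

S_{P/Q} = (k₁/k₂)·C_A⁻¹, so S₂/S₁ = (C_{A,2}/C_{A,1})⁻¹.
= 6.56/3.36 = 1.95.
Selectivity toward P rises as C_A falls — low-concentration operation is favoured.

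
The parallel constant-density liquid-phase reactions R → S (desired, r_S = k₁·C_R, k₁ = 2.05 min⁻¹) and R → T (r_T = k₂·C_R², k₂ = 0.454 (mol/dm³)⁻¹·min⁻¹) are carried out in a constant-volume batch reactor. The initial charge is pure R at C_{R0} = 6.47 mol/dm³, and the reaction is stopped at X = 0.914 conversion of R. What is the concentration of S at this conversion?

3.49 mol/dm³

C_R = C_{R0}(1−X) = 0.5564 mol/dm³.
Along a PFR/batch, dC_S/dC_R = −r_S/(r_S+r_T) = −k₁/(k₁+k₂·C_R).
Integrating from C_{R0} to C_R: C_S = (2.05/0.454)·ln[(2.05+0.454·6.47)/(2.05+0.454·0.556)] = 4.515·ln(4.987/2.303) = 3.490 mol/dm³.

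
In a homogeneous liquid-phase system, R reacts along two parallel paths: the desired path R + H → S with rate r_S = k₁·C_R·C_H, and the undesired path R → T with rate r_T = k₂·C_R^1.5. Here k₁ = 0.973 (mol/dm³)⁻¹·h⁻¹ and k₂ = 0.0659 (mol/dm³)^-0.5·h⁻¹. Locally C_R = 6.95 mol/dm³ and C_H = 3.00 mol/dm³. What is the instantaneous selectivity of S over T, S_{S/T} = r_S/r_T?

S_{S/T} = r_S/r_T = (k₁·C_R·C_H)/(k₂·C_R^1.5) = (k₁/k₂)·C_R^-0.5·C_H.
= (0.973×6.950×3.000) / (0.0659×6.950^1.5) = 20.29/1.207 = 16.8.

16.8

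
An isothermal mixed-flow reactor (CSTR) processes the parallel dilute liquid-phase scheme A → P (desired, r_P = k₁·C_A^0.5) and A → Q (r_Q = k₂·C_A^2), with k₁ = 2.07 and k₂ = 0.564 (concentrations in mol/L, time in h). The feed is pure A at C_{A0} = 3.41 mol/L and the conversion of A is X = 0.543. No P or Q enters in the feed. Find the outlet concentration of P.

1.21 mol/L

Exit C_A = C_{A0}(1−X) = 3.41×0.457 = 1.558 mol/L.
In a CSTR the entire volume is at exit conditions, so r_P = 2.07×1.558^0.5 = 2.584 and r_Q = 0.564×1.558^2 = 1.370.
Fraction of consumed A going to P: r_P/(r_P+r_Q) = 0.6536.
C_P = 0.6536·C_{A0}·X = 0.6536×3.41×0.543 = 1.21 mol/L.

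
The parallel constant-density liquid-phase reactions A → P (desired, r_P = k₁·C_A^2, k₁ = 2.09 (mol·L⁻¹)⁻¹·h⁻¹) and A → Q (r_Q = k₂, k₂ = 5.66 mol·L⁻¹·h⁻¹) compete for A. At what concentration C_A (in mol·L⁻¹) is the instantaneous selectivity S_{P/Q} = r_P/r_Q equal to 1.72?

S_{P/Q} = (k₁/k₂)·C_A^2 ⇒ C_A = (S·k₂/k₁)^(0.5).
= (1.72×5.66/2.09)^(0.5) = (4.658)^(0.5) = 2.16 mol·L⁻¹.

2.16 mol·L⁻¹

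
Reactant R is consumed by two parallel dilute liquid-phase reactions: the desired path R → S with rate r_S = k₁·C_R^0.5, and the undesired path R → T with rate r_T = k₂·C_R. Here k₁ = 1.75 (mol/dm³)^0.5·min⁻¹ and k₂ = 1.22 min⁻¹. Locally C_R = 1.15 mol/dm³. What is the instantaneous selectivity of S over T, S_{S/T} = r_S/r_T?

S_{S/T} = r_S/r_T = (k₁·C_R^0.5)/(k₂·C_R) = (k₁/k₂)·C_R^-0.5.
= (1.75×1.150^0.5) / (1.22×1.150) = 1.877/1.403 = 1.34.
The undesired path is higher order in R, so low C_R (CSTR or dilute feed) favours S.

1.34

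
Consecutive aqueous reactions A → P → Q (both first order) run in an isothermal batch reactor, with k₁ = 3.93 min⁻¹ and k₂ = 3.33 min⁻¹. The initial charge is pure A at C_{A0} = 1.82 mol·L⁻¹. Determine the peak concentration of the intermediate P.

0.726 mol·L⁻¹

At the optimum, C_{P,max}/C_{A0} = (k₁/k₂)^[k₂/(k₂−k₁)].
= (3.93/3.33)^(3.33/(3.33−3.93)) = (1.180)^(-5.550) = 0.3987.
C_{P,max} = 0.3987×1.82 = 0.726 mol·L⁻¹.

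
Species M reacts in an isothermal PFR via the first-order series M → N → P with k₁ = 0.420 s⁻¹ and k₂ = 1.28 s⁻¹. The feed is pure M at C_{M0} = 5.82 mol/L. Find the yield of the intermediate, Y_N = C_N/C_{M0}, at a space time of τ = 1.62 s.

Solving the coupled first-order balances gives C_N(τ) = [k₁/(k₂−k₁)]·C_{M0}·(e^(−k₁τ) − e^(−k₂τ)).
e^(−k₁τ) = e^(−0.420×1.62) = e^(−0.6804) = 0.5064; e^(−k₂τ) = e^(−2.074) = 0.1257.
C_N = 0.420×5.82/(1.28−0.420) × (0.5064−0.1257) = 2.842×0.3807 = 1.082 mol/L.
Y_N = C_N/C_{M0} = 1.082/5.82 = 0.186.

0.186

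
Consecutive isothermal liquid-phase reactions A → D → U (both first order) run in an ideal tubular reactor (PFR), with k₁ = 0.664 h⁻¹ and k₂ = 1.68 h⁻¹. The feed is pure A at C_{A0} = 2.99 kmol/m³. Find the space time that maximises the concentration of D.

0.914 h

For first-order series the maximum of C_D occurs at τ_opt = ln(k₂/k₁)/(k₂−k₁).
= ln(1.68/0.664)/(1.68−0.664) = ln(2.530)/1.016 = 0.9283/1.016 = 0.914 h.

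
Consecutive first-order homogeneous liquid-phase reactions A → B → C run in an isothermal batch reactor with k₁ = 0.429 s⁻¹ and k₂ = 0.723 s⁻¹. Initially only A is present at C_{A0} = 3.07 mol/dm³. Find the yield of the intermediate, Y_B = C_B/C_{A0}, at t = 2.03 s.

Solving the coupled first-order balances gives C_B(t) = [k₁/(k₂−k₁)]·C_{A0}·(e^(−k₁t) − e^(−k₂t)).
e^(−k₁t) = e^(−0.429×2.03) = e^(−0.8709) = 0.4186; e^(−k₂t) = e^(−1.468) = 0.2305.
C_B = 0.429×3.07/(0.723−0.429) × (0.4186−0.2305) = 4.480×0.1881 = 0.8428 mol/dm³.
Y_B = C_B/C_{A0} = 0.8428/3.07 = 0.275.

0.275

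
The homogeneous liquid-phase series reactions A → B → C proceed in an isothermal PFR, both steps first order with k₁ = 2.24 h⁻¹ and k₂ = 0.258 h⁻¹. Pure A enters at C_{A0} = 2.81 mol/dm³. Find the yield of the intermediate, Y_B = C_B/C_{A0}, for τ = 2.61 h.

For first-order series with pure A initially, C_B(τ) = k₁C_{A0}/(k₂−k₁)·(e^(−k₁τ) − e^(−k₂τ)).
e^(−k₁τ) = e^(−2.24×2.61) = e^(−5.846) = 0.002890; e^(−k₂τ) = e^(−0.6734) = 0.5100.
C_B = 2.24×2.81/(0.258−2.24) × (0.002890−0.5100) = (-3.176)×(-0.5071) = 1.610 mol/dm³.
Y_B = C_B/C_{A0} = 1.610/2.81 = 0.573.

0.573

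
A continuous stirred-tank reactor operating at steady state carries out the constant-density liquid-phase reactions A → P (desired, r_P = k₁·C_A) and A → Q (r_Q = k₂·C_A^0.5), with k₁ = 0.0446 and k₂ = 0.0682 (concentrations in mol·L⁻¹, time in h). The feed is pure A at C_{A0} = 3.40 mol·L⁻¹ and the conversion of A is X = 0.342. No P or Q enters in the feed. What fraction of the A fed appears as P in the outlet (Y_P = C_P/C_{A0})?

0.169

Exit C_A = C_{A0}(1−X) = 3.40×0.658 = 2.237 mol·L⁻¹.
Rates in a CSTR are evaluated at the outlet concentration: r_P = 0.0446×2.237 = 0.09978, r_Q = 0.0682×2.237^0.5 = 0.1020.
Fraction of consumed A going to P: r_P/(r_P+r_Q) = 0.4945.
C_P = 0.4945·C_{A0}·X = 0.4945×3.40×0.342 = 0.575 mol·L⁻¹; Y_P = C_P/C_{A0} = 0.169.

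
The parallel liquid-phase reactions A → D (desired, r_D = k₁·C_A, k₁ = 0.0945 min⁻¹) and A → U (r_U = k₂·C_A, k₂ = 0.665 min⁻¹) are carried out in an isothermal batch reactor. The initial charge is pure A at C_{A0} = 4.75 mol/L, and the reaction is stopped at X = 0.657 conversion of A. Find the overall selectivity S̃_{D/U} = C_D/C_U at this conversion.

C_A = C_{A0}(1−X) = 1.629 mol/L.
Both paths are first order in A, so the instantaneous fraction to D is constant: dC_D/d(−C_A) = k₁/(k₁+k₂) = 0.1244.
C_D = 0.1244·(C_{A0}−C_A) = 0.1244×3.121 = 0.388 mol/L.
C_U = (C_{A0}−C_A)−C_D = 2.732 mol/L; S̃_{D/U} = 0.3883/2.732 = 0.142.

0.142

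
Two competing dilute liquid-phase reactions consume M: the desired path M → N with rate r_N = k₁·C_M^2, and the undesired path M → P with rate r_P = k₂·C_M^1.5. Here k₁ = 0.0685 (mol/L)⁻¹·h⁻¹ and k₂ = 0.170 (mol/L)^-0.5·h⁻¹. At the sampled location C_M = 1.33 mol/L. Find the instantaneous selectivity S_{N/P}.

0.465

S_{N/P} = r_N/r_P = (k₁·C_M^2)/(k₂·C_M^1.5) = (k₁/k₂)·C_M^0.5.
= (0.0685×1.330^2) / (0.170×1.330^1.5) = 0.1212/0.2608 = 0.465.
Since the desired path is higher order in M, keeping C_M high (PFR or concentrated feed) favours N.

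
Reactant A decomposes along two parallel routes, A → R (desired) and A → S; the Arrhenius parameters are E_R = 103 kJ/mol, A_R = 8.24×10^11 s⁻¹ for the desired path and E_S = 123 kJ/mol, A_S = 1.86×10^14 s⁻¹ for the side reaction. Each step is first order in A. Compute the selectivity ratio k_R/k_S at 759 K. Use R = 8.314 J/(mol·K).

0.105

Since both paths have the same order in A, the concentration cancels and S_{R/S} = k_R/k_S = (A_R/A_S)·exp[(E_S−E_R)/(RT)].
(E_S−E_R)/(RT) = (123−103)×10³/(8.314×759) = 20000/6310 = 3.169.
k_R/k_S = (8.24×10^11/1.86×10^14)·exp(3.169) = 0.004430 × 23.79 = 0.105.
Since E_R < E_S, lowering the temperature improves selectivity toward R.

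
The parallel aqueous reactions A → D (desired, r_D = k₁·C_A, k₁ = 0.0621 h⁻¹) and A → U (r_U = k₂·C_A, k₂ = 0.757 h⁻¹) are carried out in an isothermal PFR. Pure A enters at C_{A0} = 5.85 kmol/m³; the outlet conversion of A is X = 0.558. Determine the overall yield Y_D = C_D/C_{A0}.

0.0423

C_A = C_{A0}(1−X) = 2.586 kmol/m³.
Both paths are first order in A, so the instantaneous fraction to D is constant: dC_D/d(−C_A) = k₁/(k₁+k₂) = 0.07581.
C_D = 0.07581·(C_{A0}−C_A) = 0.07581×3.264 = 0.247 kmol/m³.
Y_D = C_D/C_{A0} = 0.2475/5.85 = 0.0423.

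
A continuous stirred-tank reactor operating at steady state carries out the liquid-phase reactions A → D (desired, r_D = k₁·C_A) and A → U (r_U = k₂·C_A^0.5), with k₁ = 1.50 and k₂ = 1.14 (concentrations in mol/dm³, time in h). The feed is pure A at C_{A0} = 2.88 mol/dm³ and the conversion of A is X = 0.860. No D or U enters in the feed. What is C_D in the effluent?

Exit C_A = C_{A0}(1−X) = 2.88×0.140 = 0.4032 mol/dm³.
A CSTR operates uniformly at the exit composition, giving r_D = 0.6048 and r_U = 0.7239 (each k·C_A^n at C_A = 0.4032).
Fraction of consumed A going to D: r_D/(r_D+r_U) = 0.4552.
C_D = 0.4552·C_{A0}·X = 0.4552×2.88×0.860 = 1.13 mol/dm³.

1.13 mol/dm³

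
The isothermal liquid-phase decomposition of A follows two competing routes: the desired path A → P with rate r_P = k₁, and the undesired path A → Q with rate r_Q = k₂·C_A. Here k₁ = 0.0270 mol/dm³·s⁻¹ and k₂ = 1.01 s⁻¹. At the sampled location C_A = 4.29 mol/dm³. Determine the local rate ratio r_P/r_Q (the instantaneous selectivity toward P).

S_{P/Q} = r_P/r_Q = (k₁)/(k₂·C_A) = (k₁/k₂)·C_A⁻¹.
= (0.0270) / (1.01×4.290) = 0.02700/4.333 = 0.00623.
The undesired path is higher order in A, so low C_A (CSTR or dilute feed) favours P.

0.00623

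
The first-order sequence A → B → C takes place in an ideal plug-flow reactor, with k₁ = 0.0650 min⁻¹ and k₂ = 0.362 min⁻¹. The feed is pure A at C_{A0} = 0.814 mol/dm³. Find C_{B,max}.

0.100 mol/dm³

Evaluating C_B at τ_opt = ln(k₂/k₁)/(k₂−k₁) gives C_{B,max}/C_{A0} = (k₁/k₂)^[k₂/(k₂−k₁)].
= (0.0650/0.362)^(0.362/(0.362−0.0650)) = (0.1796)^(1.219) = 0.1233.
C_{B,max} = 0.1233×0.814 = 0.100 mol/dm³.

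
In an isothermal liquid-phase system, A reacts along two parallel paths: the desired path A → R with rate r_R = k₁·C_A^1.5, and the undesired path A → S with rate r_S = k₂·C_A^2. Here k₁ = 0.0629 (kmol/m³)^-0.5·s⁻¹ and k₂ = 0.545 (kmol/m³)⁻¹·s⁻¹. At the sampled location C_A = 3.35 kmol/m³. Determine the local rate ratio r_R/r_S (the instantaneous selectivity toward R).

0.0631

S_{R/S} = r_R/r_S = (k₁·C_A^1.5)/(k₂·C_A^2) = (k₁/k₂)·C_A^-0.5.
= (0.0629×3.350^1.5) / (0.545×3.350^2) = 0.3857/6.116 = 0.0631.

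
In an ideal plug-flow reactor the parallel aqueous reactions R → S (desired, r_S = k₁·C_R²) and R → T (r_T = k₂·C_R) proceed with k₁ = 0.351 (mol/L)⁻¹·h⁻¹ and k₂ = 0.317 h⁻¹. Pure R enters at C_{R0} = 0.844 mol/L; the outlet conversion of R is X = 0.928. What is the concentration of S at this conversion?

0.246 mol/L

C_R = C_{R0}(1−X) = 0.06077 mol/L.
Along a PFR/batch, dC_T/dC_R = −r_T/(r_S+r_T) = −k₂/(k₂+k₁·C_R).
Integrating from C_{R0} to C_R: C_T = (0.317/0.351)·ln[(0.317+0.351·0.844)/(0.317+0.351·0.0608)] = 0.9031·ln(0.6132/0.3383) = 0.5371 mol/L.
Then C_S = (C_{R0}−C_R) − C_T = 0.7832 − 0.5371 = 0.2461 mol/L.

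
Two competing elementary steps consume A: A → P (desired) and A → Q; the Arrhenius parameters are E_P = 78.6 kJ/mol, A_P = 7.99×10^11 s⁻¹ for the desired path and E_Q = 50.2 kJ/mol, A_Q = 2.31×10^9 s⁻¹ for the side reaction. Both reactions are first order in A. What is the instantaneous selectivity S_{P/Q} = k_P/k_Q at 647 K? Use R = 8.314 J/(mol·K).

With equal orders, S_{P/Q} = k_P/k_Q = (A_P/A_Q)·exp[(E_Q−E_P)/(RT)].
(E_Q−E_P)/(RT) = (50.2−78.6)×10³/(8.314×647) = -28400/5379 = -5.280.
k_P/k_Q = (7.99×10^11/2.31×10^9)·exp(-5.280) = 345.9 × 0.005094 = 1.76.

1.76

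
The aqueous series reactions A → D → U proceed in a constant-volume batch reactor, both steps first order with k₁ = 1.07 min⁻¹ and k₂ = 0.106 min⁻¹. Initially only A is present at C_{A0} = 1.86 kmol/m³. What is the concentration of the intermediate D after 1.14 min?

Solving the coupled first-order balances gives C_D(t) = [k₁/(k₂−k₁)]·C_{A0}·(e^(−k₁t) − e^(−k₂t)).
e^(−k₁t) = e^(−1.07×1.14) = e^(−1.220) = 0.2953; e^(−k₂t) = e^(−0.1208) = 0.8862.
C_D = 1.07×1.86/(0.106−1.07) × (0.2953−0.8862) = (-2.065)×(-0.5909) = 1.220 kmol/m³.

1.22 kmol/m³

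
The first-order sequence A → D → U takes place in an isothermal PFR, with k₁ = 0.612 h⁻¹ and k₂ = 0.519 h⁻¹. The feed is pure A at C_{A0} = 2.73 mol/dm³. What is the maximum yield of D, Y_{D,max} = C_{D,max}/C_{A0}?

For a first-order series the maximum intermediate yield is C_{D,max}/C_{A0} = (k₁/k₂)^[k₂/(k₂−k₁)].
= (0.612/0.519)^(0.519/(0.519−0.612)) = (1.179)^(-5.581) = 0.3986.

0.399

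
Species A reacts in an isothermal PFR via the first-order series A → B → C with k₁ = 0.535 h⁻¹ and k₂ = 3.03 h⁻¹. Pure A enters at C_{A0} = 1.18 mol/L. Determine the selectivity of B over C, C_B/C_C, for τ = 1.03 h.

For first-order series with pure A initially, C_B(τ) = k₁C_{A0}/(k₂−k₁)·(e^(−k₁τ) − e^(−k₂τ)).
e^(−k₁τ) = e^(−0.535×1.03) = e^(−0.5511) = 0.5763; e^(−k₂τ) = e^(−3.121) = 0.04412.
C_B = 0.535×1.18/(3.03−0.535) × (0.5763−0.04412) = 0.2530×0.5322 = 0.1347 mol/L.
C_A = C_{A0}e^(−k₁τ) = 0.6801 mol/L, so C_C = C_{A0}−C_A−C_B = 0.3652 mol/L; C_B/C_C = 0.369.

0.369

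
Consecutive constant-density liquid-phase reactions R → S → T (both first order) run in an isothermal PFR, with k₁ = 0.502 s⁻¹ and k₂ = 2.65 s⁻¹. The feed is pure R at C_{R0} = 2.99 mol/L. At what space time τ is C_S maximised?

The intermediate peaks when r₁ = r₂, i.e. k₁e^(−k₁τ) = k₂e^(−k₂τ), giving τ_opt = ln(k₂/k₁)/(k₂−k₁).
= ln(2.65/0.502)/(2.65−0.502) = ln(5.279)/2.148 = 1.664/2.148 = 0.775 s.

0.775 s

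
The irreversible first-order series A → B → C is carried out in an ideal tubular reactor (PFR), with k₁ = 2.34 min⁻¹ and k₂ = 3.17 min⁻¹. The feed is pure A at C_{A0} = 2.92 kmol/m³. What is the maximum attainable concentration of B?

0.916 kmol/m³

For a first-order series the maximum intermediate yield is C_{B,max}/C_{A0} = (k₁/k₂)^[k₂/(k₂−k₁)].
= (2.34/3.17)^(3.17/(3.17−2.34)) = (0.7382)^(3.819) = 0.3137.
C_{B,max} = 0.3137×2.92 = 0.916 kmol/m³.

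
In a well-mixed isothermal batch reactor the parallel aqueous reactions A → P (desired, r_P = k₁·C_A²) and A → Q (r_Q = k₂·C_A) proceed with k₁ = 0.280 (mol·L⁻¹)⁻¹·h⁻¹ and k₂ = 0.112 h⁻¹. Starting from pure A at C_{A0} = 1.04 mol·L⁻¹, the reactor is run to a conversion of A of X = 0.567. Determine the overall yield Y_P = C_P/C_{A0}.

C_A = C_{A0}(1−X) = 0.4503 mol·L⁻¹.
Along a PFR/batch, dC_Q/dC_A = −r_Q/(r_P+r_Q) = −k₂/(k₂+k₁·C_A).
Integrating from C_{A0} to C_A: C_Q = (0.112/0.280)·ln[(0.112+0.280·1.04)/(0.112+0.280·0.450)] = 0.4000·ln(0.4032/0.2381) = 0.2107 mol·L⁻¹.
Then C_P = (C_{A0}−C_A) − C_Q = 0.5897 − 0.2107 = 0.3790 mol·L⁻¹.
Y_P = C_P/C_{A0} = 0.3790/1.04 = 0.364.

0.364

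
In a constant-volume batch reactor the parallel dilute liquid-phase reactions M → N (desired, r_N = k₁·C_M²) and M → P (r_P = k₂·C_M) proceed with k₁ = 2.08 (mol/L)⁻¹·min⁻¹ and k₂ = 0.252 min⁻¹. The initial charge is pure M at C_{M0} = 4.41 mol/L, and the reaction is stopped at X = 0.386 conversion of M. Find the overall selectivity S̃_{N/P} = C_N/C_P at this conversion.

28.8

C_M = C_{M0}(1−X) = 2.708 mol/L.
Along a PFR/batch, dC_P/dC_M = −r_P/(r_N+r_P) = −k₂/(k₂+k₁·C_M).
Integrating from C_{M0} to C_M: C_P = (0.252/2.08)·ln[(0.252+2.08·4.41)/(0.252+2.08·2.71)] = 0.1212·ln(9.425/5.884) = 0.05707 mol/L.
Then C_N = (C_{M0}−C_M) − C_P = 1.702 − 0.05707 = 1.645 mol/L.
S̃_{N/P} = C_N/C_P = 1.645/0.05707 = 28.8.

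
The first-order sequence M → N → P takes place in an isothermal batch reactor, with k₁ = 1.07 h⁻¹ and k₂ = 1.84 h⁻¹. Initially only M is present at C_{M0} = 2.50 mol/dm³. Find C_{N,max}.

Evaluating C_N at t_opt = ln(k₂/k₁)/(k₂−k₁) gives C_{N,max}/C_{M0} = (k₁/k₂)^[k₂/(k₂−k₁)].
= (1.07/1.84)^(1.84/(1.84−1.07)) = (0.5815)^(2.390) = 0.2738.
C_{N,max} = 0.2738×2.50 = 0.684 mol/dm³.

0.684 mol/dm³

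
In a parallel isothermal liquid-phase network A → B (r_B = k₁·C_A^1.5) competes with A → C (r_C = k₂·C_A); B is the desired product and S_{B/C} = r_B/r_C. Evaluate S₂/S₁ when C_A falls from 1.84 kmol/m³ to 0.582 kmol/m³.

0.562

S_{B/C} = (k₁/k₂)·C_A^0.5, so S₂/S₁ = (C_{A,2}/C_{A,1})^0.5.
= (0.582/1.84)^0.5 = (0.3163)^0.5 = 0.562.
Selectivity toward B falls as C_A falls — high-concentration operation is favoured.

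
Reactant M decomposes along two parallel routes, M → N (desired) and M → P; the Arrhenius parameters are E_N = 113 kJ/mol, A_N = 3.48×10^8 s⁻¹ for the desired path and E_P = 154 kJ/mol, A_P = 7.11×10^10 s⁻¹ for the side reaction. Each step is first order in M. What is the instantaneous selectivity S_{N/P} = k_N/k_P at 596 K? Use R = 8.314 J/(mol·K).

Since both paths have the same order in M, the concentration cancels and S_{N/P} = k_N/k_P = (A_N/A_P)·exp[(E_P−E_N)/(RT)].
(E_P−E_N)/(RT) = (154−113)×10³/(8.314×596) = 41000/4955 = 8.274.
k_N/k_P = (3.48×10^8/7.11×10^10)·exp(8.274) = 0.004895 × 3922 = 19.2.
Since E_N < E_P, lowering the temperature improves selectivity toward N.

19.2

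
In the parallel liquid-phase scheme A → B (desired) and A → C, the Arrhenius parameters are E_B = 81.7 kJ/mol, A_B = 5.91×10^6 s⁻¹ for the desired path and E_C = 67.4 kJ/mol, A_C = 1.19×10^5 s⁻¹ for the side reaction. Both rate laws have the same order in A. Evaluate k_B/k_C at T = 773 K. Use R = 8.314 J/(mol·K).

With equal orders, S_{B/C} = k_B/k_C = (A_B/A_C)·exp[(E_C−E_B)/(RT)].
(E_C−E_B)/(RT) = (67.4−81.7)×10³/(8.314×773) = -14300/6427 = -2.225.
k_B/k_C = (5.91×10^6/1.19×10^5)·exp(-2.225) = 49.66 × 0.1081 = 5.37.

5.37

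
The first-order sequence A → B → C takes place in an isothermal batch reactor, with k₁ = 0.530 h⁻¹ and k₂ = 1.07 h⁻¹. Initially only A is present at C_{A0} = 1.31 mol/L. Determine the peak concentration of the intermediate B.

At the optimum, C_{B,max}/C_{A0} = (k₁/k₂)^[k₂/(k₂−k₁)].
= (0.530/1.07)^(1.07/(1.07−0.530)) = (0.4953)^(1.981) = 0.2486.
C_{B,max} = 0.2486×1.31 = 0.326 mol/L.

0.326 mol/L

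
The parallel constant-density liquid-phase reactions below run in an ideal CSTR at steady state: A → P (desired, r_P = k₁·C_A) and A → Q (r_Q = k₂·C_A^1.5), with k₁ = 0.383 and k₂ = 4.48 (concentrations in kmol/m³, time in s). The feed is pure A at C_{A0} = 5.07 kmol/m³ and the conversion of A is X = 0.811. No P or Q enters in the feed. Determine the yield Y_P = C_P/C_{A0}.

Exit C_A = C_{A0}(1−X) = 5.07×0.189 = 0.9582 kmol/m³.
In a CSTR the entire volume is at exit conditions, so r_P = 0.383×0.9582 = 0.3670 and r_Q = 4.48×0.9582^1.5 = 4.202.
Fraction of consumed A going to P: r_P/(r_P+r_Q) = 0.08032.
C_P = 0.08032·C_{A0}·X = 0.08032×5.07×0.811 = 0.330 kmol/m³; Y_P = C_P/C_{A0} = 0.0651.

0.0651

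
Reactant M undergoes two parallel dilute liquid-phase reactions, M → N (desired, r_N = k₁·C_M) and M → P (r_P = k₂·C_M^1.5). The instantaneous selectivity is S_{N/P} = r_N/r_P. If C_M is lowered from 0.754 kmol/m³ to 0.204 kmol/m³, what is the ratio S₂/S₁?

1.92

S_{N/P} = (k₁/k₂)·C_M^-0.5, so S₂/S₁ = (C_{M,2}/C_{M,1})^-0.5.
= (0.204/0.754)^(-0.5) = (0.2706)^(-0.5) = 1.92.
Selectivity toward N rises as C_M falls — low-concentration operation is favoured.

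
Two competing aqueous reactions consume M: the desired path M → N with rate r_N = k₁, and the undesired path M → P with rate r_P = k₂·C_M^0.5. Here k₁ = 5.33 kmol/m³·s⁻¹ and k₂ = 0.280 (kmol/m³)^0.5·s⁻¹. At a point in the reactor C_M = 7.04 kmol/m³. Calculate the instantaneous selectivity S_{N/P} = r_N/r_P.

7.17

S_{N/P} = r_N/r_P = (k₁)/(k₂·C_M^0.5) = (k₁/k₂)·C_M^-0.5.
= (5.33) / (0.280×7.040^0.5) = 5.330/0.7429 = 7.17.
The undesired path is higher order in M, so low C_M (CSTR or dilute feed) favours N.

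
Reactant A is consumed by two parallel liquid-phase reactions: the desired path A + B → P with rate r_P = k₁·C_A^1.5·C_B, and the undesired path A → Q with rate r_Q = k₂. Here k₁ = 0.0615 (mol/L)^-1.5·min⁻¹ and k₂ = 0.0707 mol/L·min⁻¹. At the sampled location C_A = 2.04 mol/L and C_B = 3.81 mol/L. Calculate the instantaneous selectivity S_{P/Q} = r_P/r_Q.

S_{P/Q} = r_P/r_Q = (k₁·C_A^1.5·C_B)/(k₂) = (k₁/k₂)·C_A^1.5·C_B.
= (0.0615×2.040^1.5×3.810) / (0.0707) = 0.6827/0.07070 = 9.66.
Since the desired path is higher order in A, keeping C_A high (PFR or concentrated feed) favours P.

9.66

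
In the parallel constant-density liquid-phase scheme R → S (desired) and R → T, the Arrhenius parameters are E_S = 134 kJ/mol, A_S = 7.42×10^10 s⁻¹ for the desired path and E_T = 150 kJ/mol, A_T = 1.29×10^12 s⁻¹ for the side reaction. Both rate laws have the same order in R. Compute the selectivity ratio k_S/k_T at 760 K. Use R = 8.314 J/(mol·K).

0.724

With equal orders, S_{S/T} = k_S/k_T = (A_S/A_T)·exp[(E_T−E_S)/(RT)].
(E_T−E_S)/(RT) = (150−134)×10³/(8.314×760) = 16000/6319 = 2.532.
k_S/k_T = (7.42×10^10/1.29×10^12)·exp(2.532) = 0.05752 × 12.58 = 0.724.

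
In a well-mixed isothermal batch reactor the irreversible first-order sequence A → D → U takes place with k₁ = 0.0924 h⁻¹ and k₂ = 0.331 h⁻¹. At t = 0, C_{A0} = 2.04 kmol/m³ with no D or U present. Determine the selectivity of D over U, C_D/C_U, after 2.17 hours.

2.39

The intermediate concentration in a first-order A→B→C sequence is C_D = k₁C_{A0}(e^(−k₁t) − e^(−k₂t))/(k₂−k₁).
e^(−k₁t) = e^(−0.0924×2.17) = e^(−0.2005) = 0.8183; e^(−k₂t) = e^(−0.7183) = 0.4876.
C_D = 0.0924×2.04/(0.331−0.0924) × (0.8183−0.4876) = 0.7900×0.3307 = 0.2613 kmol/m³.
C_A = C_{A0}e^(−k₁t) = 1.669 kmol/m³, so C_U = C_{A0}−C_A−C_D = 0.1094 kmol/m³; C_D/C_U = 2.39.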